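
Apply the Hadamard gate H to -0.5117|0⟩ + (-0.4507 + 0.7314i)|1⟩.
(-0.6805 + 0.5172i)|0⟩ + (-0.04313 - 0.5172i)|1⟩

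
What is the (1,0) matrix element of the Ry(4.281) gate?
0.8421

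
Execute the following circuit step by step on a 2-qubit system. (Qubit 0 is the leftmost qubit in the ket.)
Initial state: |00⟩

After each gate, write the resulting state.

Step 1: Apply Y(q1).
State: i|01⟩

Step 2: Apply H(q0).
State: (1/√2)i|01⟩ + (1/√2)i|11⟩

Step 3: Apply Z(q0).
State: (1/√2)i|01⟩ - (1/√2)i|11⟩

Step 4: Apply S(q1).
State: -1/√2|01⟩ + 1/√2|11⟩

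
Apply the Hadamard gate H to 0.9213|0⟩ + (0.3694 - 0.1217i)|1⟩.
(0.9127 - 0.08605i)|0⟩ + (0.3903 + 0.08605i)|1⟩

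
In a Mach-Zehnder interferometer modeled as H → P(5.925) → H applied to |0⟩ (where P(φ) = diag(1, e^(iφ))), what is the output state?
(0.9683 - 0.1753i)|0⟩ + (0.03173 + 0.1753i)|1⟩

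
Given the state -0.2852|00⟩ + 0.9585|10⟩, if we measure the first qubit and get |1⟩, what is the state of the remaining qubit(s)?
|0⟩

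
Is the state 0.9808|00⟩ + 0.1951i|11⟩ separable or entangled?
Entangled

Writing the state as a|00⟩ + b|01⟩ + c|10⟩ + d|11⟩, it is a product state iff ad − bc = 0.
Here (a, b, c, d) = (0.9808, 0, 0, 0.1951i): ad − bc = (0.9808)(0.1951i) − (0)(0) = 0.1914i ≠ 0, so the state is entangled.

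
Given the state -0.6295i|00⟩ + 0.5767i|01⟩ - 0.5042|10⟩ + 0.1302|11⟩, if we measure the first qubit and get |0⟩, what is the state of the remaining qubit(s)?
-0.7374i|0⟩ + 0.6755i|1⟩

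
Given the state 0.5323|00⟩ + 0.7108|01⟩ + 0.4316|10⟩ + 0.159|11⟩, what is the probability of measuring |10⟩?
0.1863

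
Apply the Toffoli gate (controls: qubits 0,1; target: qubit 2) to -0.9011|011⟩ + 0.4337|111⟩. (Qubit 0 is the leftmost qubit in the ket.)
-0.9011|011⟩ + 0.4337|110⟩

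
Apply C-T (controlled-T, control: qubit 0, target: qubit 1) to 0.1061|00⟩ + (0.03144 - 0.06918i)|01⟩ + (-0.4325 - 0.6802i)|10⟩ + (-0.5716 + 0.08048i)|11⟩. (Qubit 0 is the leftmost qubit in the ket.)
0.1061|00⟩ + (0.03144 - 0.06918i)|01⟩ + (-0.4325 - 0.6802i)|10⟩ + (-0.4611 - 0.3473i)|11⟩

C-T leaves the control-|0⟩ kets |00⟩, |01⟩ unchanged and applies T to qubit 1 on the control-|1⟩ pair (|10⟩, |11⟩).
T = [[1, 0], [0, (1/√2 + (1/√2)i)]].
With a = amp(|10⟩) = (-0.4325 - 0.6802i) and b = amp(|11⟩) = (-0.5716 + 0.08048i):
new amp(|10⟩) = (1)·a = (-0.4325 - 0.6802i)
new amp(|11⟩) = (1/√2 + (1/√2)i)·b = (-0.4611 - 0.3473i)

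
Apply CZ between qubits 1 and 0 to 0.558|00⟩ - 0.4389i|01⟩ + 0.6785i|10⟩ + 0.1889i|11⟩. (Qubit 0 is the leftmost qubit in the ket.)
0.558|00⟩ - 0.4389i|01⟩ + 0.6785i|10⟩ - 0.1889i|11⟩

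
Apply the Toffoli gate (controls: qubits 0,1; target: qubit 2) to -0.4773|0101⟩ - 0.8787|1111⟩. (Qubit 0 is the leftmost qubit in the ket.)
-0.4773|0101⟩ - 0.8787|1101⟩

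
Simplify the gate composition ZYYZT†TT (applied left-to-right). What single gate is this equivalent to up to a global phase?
T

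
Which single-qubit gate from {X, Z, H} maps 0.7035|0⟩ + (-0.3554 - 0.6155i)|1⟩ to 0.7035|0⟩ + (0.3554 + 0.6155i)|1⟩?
Z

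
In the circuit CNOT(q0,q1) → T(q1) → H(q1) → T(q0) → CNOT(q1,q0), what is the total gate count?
5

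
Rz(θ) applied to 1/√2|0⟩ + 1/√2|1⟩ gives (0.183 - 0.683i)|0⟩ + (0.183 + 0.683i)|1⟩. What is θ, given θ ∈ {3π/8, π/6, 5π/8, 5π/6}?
5π/6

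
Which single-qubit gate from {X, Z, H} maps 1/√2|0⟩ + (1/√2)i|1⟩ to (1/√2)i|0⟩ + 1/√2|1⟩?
X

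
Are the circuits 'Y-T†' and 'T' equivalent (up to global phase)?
No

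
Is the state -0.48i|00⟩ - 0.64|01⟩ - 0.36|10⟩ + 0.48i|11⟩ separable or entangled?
Separable

Writing the state as a|00⟩ + b|01⟩ + c|10⟩ + d|11⟩, it is a product state iff ad − bc = 0.
Here (a, b, c, d) = (-0.48i, -0.64, -0.36, 0.48i): ad − bc = (-0.48i)(0.48i) − (-0.64)(-0.36) = 0, so the state is separable.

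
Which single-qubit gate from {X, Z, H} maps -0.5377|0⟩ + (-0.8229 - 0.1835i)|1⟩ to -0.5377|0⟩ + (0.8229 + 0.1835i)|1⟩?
Z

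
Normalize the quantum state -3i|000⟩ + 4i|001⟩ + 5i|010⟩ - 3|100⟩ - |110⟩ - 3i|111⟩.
-0.3612i|000⟩ + 0.4815i|001⟩ + 0.6019i|010⟩ - 0.3612|100⟩ - 0.1204|110⟩ - 0.3612i|111⟩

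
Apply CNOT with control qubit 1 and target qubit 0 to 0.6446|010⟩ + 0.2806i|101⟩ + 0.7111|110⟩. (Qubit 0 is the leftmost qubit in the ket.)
0.7111|010⟩ + 0.2806i|101⟩ + 0.6446|110⟩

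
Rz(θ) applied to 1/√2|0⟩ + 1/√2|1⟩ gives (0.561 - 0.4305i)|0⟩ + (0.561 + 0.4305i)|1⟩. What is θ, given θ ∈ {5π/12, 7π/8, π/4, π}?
5π/12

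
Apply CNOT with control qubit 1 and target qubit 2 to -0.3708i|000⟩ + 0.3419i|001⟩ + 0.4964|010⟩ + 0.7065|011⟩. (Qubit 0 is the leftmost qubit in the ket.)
-0.3708i|000⟩ + 0.3419i|001⟩ + 0.7065|010⟩ + 0.4964|011⟩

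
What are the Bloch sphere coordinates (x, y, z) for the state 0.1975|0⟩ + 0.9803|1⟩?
(0.3872, 0, -0.922)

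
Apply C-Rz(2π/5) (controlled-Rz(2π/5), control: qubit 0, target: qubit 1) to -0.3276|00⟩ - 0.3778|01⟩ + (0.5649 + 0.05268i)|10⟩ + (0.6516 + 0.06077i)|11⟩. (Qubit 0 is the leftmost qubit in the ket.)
-0.3276|00⟩ - 0.3778|01⟩ + (0.488 - 0.2894i)|10⟩ + (0.4914 + 0.4322i)|11⟩

C-Rz(2π/5) leaves the control-|0⟩ kets |00⟩, |01⟩ unchanged and applies Rz(2π/5) to qubit 1 on the control-|1⟩ pair (|10⟩, |11⟩).
Rz(2π/5) = [[e^(−iθ/2), 0], [0, e^(iθ/2)]] with e^(±iθ/2) = cos(θ/2) ± i·sin(θ/2); θ = 2π/5, cos(θ/2) ≈ 0.809017, sin(θ/2) ≈ 0.587785.
With a = amp(|10⟩) = (0.5649 + 0.05268i) and b = amp(|11⟩) = (0.6516 + 0.06077i):
new amp(|10⟩) = (0.809017 - 0.587785i)·a = (0.488 - 0.2894i)
new amp(|11⟩) = (0.809017 + 0.587785i)·b = (0.4914 + 0.4322i)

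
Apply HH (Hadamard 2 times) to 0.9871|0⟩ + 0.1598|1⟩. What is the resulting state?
0.9871|0⟩ + 0.1598|1⟩

H² = I, so an even number of Hadamards cancels: H^2 = I and the state is unchanged.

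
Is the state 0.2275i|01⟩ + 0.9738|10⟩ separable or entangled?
Entangled

Writing the state as a|00⟩ + b|01⟩ + c|10⟩ + d|11⟩, it is a product state iff ad − bc = 0.
Here (a, b, c, d) = (0, 0.2275i, 0.9738, 0): ad − bc = (0)(0) − (0.2275i)(0.9738) = -0.2215i ≠ 0, so the state is entangled.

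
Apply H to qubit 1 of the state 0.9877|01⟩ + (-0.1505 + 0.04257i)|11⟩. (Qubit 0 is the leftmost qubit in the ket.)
0.6984|00⟩ - 0.6984|01⟩ + (-0.1064 + 0.0301i)|10⟩ + (0.1064 - 0.0301i)|11⟩

H on qubit 1 mixes each pair of kets that differ only in qubit 1: amplitudes (a, b) of (|…0…⟩, |…1…⟩) become ((a + b)/√2, (a − b)/√2). Kets absent from the input have amplitude 0.
(|00⟩, |01⟩): (a, b) = (0, 0.9877) → (0.6984, -0.6984)
(|10⟩, |11⟩): (a, b) = (0, (-0.1505 + 0.04257i)) → ((-0.1064 + 0.0301i), (0.1064 - 0.0301i))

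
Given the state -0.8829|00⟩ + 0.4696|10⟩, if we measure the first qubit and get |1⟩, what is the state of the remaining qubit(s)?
|0⟩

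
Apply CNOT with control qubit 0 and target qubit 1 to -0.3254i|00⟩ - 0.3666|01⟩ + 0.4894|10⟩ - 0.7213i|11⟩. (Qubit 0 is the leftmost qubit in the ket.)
-0.3254i|00⟩ - 0.3666|01⟩ - 0.7213i|10⟩ + 0.4894|11⟩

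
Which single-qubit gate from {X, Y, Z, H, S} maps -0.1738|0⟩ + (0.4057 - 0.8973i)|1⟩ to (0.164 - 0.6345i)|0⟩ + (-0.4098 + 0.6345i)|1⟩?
H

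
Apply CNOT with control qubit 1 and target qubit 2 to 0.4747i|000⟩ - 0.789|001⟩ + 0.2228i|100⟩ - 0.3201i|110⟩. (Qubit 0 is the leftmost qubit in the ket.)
0.4747i|000⟩ - 0.789|001⟩ + 0.2228i|100⟩ - 0.3201i|111⟩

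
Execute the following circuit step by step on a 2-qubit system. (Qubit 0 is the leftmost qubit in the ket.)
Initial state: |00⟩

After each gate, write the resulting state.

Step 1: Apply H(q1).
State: 1/√2|00⟩ + 1/√2|01⟩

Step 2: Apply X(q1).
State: 1/√2|00⟩ + 1/√2|01⟩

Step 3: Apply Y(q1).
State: -(1/√2)i|00⟩ + (1/√2)i|01⟩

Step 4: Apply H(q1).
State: -i|01⟩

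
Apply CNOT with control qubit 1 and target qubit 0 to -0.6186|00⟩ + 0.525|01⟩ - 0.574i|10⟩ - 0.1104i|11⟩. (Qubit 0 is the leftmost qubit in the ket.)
-0.6186|00⟩ - 0.1104i|01⟩ - 0.574i|10⟩ + 0.525|11⟩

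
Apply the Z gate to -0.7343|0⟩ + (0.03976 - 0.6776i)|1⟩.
-0.7343|0⟩ + (-0.03976 + 0.6776i)|1⟩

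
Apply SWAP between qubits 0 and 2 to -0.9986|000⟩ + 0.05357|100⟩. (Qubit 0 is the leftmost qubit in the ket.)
-0.9986|000⟩ + 0.05357|001⟩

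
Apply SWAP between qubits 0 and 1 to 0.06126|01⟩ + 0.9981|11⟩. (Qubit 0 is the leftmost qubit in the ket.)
0.06126|10⟩ + 0.9981|11⟩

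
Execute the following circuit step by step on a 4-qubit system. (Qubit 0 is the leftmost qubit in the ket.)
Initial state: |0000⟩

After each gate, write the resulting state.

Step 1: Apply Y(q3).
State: i|0001⟩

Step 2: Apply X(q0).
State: i|1001⟩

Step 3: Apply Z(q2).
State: i|1001⟩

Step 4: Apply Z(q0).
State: -i|1001⟩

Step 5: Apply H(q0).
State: -(1/√2)i|0001⟩ + (1/√2)i|1001⟩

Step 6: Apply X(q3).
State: -(1/√2)i|0000⟩ + (1/√2)i|1000⟩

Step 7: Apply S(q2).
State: -(1/√2)i|0000⟩ + (1/√2)i|1000⟩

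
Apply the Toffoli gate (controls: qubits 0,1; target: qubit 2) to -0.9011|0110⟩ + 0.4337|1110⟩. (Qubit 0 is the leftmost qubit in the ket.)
-0.9011|0110⟩ + 0.4337|1100⟩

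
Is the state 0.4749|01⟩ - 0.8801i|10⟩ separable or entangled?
Entangled

Writing the state as a|00⟩ + b|01⟩ + c|10⟩ + d|11⟩, it is a product state iff ad − bc = 0.
Here (a, b, c, d) = (0, 0.4749, -0.8801i, 0): ad − bc = (0)(0) − (0.4749)(-0.8801i) = 0.418i ≠ 0, so the state is entangled.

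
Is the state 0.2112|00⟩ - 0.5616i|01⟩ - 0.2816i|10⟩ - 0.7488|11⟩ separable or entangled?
Separable

Writing the state as a|00⟩ + b|01⟩ + c|10⟩ + d|11⟩, it is a product state iff ad − bc = 0.
Here (a, b, c, d) = (0.2112, -0.5616i, -0.2816i, -0.7488): ad − bc = (0.2112)(-0.7488) − (-0.5616i)(-0.2816i) = 0, so the state is separable.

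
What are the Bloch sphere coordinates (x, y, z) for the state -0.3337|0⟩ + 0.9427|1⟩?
(-0.6292, 0, -0.7773)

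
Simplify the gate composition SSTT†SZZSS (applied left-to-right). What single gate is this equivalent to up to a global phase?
S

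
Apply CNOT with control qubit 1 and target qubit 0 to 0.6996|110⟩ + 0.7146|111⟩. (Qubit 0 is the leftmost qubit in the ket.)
0.6996|010⟩ + 0.7146|011⟩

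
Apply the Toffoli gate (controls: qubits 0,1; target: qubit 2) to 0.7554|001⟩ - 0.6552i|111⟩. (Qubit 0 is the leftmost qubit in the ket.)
0.7554|001⟩ - 0.6552i|110⟩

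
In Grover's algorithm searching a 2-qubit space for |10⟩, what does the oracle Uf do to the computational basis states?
Uf|x⟩ = -|x⟩ if x = 10, else |x⟩ (phase flip on target)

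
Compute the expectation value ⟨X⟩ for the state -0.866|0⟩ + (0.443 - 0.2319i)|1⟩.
-0.7673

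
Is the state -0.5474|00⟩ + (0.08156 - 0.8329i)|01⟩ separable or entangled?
Separable

Writing the state as a|00⟩ + b|01⟩ + c|10⟩ + d|11⟩, it is a product state iff ad − bc = 0.
Here (a, b, c, d) = (-0.5474, (0.08156 - 0.8329i), 0, 0): ad − bc = (-0.5474)(0) − (0.08156 - 0.8329i)(0) = 0, so the state is separable.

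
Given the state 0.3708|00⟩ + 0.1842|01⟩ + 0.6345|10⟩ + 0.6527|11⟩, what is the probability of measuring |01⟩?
0.03393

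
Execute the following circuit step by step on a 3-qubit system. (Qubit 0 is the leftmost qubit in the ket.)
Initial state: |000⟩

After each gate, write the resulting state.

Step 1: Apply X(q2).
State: |001⟩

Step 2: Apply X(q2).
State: |000⟩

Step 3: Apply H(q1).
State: 1/√2|000⟩ + 1/√2|010⟩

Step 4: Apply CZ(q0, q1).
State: 1/√2|000⟩ + 1/√2|010⟩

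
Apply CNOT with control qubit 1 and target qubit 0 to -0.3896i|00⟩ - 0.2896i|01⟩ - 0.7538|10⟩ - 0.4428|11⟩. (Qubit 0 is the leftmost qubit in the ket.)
-0.3896i|00⟩ - 0.4428|01⟩ - 0.7538|10⟩ - 0.2896i|11⟩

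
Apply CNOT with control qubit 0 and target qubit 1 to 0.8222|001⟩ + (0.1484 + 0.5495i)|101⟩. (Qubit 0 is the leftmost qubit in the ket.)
0.8222|001⟩ + (0.1484 + 0.5495i)|111⟩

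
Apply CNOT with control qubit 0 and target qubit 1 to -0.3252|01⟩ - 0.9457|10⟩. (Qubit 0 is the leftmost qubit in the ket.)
-0.3252|01⟩ - 0.9457|11⟩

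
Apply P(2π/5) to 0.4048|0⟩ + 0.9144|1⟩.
0.4048|0⟩ + (0.2826 + 0.8696i)|1⟩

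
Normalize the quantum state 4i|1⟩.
i|1⟩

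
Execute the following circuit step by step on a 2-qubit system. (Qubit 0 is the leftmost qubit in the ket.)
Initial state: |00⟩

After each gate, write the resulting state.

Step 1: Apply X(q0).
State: |10⟩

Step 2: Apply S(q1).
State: |10⟩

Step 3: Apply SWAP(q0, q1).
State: |01⟩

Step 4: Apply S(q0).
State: |01⟩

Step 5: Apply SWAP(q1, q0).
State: |10⟩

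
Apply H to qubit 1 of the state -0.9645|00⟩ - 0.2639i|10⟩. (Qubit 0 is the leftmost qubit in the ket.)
-0.682|00⟩ - 0.682|01⟩ - 0.1866i|10⟩ - 0.1866i|11⟩

H on qubit 1 mixes each pair of kets that differ only in qubit 1: amplitudes (a, b) of (|…0…⟩, |…1…⟩) become ((a + b)/√2, (a − b)/√2). Kets absent from the input have amplitude 0.
(|00⟩, |01⟩): (a, b) = (-0.9645, 0) → (-0.682, -0.682)
(|10⟩, |11⟩): (a, b) = (-0.2639i, 0) → (-0.1866i, -0.1866i)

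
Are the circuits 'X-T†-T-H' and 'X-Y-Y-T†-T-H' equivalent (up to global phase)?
Yes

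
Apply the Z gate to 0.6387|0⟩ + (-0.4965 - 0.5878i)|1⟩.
0.6387|0⟩ + (0.4965 + 0.5878i)|1⟩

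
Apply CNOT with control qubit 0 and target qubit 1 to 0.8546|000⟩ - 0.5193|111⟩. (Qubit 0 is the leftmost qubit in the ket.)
0.8546|000⟩ - 0.5193|101⟩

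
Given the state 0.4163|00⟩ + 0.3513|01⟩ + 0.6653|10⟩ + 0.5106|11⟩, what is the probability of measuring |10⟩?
0.4426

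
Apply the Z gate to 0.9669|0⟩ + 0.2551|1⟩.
0.9669|0⟩ - 0.2551|1⟩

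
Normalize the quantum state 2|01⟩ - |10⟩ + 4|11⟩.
0.4364|01⟩ - 0.2182|10⟩ + 0.8729|11⟩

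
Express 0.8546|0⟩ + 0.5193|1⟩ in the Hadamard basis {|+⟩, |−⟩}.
0.9715|+⟩ + 0.2371|−⟩

With |ψ⟩ = α|0⟩ + β|1⟩, the Hadamard-basis coefficients are ⟨+|ψ⟩ = (α + β)/√2 and ⟨−|ψ⟩ = (α − β)/√2.
Here α = 0.8546, β = 0.5193: (α + β)/√2 = 0.9715, (α − β)/√2 = 0.2371.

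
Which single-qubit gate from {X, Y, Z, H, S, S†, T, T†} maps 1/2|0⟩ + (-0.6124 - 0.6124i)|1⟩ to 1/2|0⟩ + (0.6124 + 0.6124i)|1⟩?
Z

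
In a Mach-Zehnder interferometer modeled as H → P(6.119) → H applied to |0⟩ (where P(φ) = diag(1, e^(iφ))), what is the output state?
(0.9933 - 0.08172i)|0⟩ + (0.006724 + 0.08172i)|1⟩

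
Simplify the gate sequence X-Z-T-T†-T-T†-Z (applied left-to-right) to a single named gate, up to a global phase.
X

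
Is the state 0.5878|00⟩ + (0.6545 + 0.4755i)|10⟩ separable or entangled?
Separable

Writing the state as a|00⟩ + b|01⟩ + c|10⟩ + d|11⟩, it is a product state iff ad − bc = 0.
Here (a, b, c, d) = (0.5878, 0, (0.6545 + 0.4755i), 0): ad − bc = (0.5878)(0) − (0)(0.6545 + 0.4755i) = 0, so the state is separable.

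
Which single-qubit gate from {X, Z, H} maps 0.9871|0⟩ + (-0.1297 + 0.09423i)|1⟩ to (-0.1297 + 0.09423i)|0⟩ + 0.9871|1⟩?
X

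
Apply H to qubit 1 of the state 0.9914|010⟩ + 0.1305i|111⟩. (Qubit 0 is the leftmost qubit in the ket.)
0.701|000⟩ - 0.701|010⟩ + 0.09228i|101⟩ - 0.09228i|111⟩

H on qubit 1 mixes each pair of kets that differ only in qubit 1: amplitudes (a, b) of (|…0…⟩, |…1…⟩) become ((a + b)/√2, (a − b)/√2). Kets absent from the input have amplitude 0.
(|000⟩, |010⟩): (a, b) = (0, 0.9914) → (0.701, -0.701)
(|101⟩, |111⟩): (a, b) = (0, 0.1305i) → (0.09228i, -0.09228i)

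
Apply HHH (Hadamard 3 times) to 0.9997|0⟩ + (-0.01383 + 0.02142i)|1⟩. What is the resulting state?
(0.6971 + 0.01515i)|0⟩ + (0.7167 - 0.01515i)|1⟩

H² = I, so H^3 = H: a single Hadamard. With (a, b) = (0.9997, (-0.01383 + 0.02142i)), H gives ((a + b)/√2, (a − b)/√2) = ((0.6971 + 0.01515i), (0.7167 - 0.01515i)).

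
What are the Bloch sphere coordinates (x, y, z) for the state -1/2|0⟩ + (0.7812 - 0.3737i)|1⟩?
(-0.7812, 0.3737, -0.4999)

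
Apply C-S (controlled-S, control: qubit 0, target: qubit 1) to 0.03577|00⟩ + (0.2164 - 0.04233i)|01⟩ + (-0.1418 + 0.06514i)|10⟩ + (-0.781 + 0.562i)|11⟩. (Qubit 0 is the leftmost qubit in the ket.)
0.03577|00⟩ + (0.2164 - 0.04233i)|01⟩ + (-0.1418 + 0.06514i)|10⟩ + (-0.562 - 0.781i)|11⟩

C-S leaves the control-|0⟩ kets |00⟩, |01⟩ unchanged and applies S to qubit 1 on the control-|1⟩ pair (|10⟩, |11⟩).
S = [[1, 0], [0, i]].
With a = amp(|10⟩) = (-0.1418 + 0.06514i) and b = amp(|11⟩) = (-0.781 + 0.562i):
new amp(|10⟩) = (1)·a = (-0.1418 + 0.06514i)
new amp(|11⟩) = (i)·b = (-0.562 - 0.781i)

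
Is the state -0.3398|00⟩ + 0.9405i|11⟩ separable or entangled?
Entangled

Writing the state as a|00⟩ + b|01⟩ + c|10⟩ + d|11⟩, it is a product state iff ad − bc = 0.
Here (a, b, c, d) = (-0.3398, 0, 0, 0.9405i): ad − bc = (-0.3398)(0.9405i) − (0)(0) = -0.3196i ≠ 0, so the state is entangled.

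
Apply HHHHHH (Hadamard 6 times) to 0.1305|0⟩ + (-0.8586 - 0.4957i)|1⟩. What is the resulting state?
0.1305|0⟩ + (-0.8586 - 0.4957i)|1⟩

H² = I, so an even number of Hadamards cancels: H^6 = I and the state is unchanged.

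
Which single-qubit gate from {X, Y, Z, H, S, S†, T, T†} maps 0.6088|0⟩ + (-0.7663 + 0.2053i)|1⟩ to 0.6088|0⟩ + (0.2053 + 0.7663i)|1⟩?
S†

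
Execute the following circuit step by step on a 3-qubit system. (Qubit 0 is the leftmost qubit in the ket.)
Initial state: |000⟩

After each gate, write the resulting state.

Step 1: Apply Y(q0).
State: i|100⟩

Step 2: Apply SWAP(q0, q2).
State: i|001⟩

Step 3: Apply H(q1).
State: (1/√2)i|001⟩ + (1/√2)i|011⟩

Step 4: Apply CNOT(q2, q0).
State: (1/√2)i|101⟩ + (1/√2)i|111⟩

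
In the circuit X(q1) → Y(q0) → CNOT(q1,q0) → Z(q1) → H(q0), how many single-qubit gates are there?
4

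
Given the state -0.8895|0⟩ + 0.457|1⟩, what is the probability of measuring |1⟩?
0.2088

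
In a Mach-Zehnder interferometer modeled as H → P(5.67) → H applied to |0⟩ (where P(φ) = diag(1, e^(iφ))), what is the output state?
(0.9089 - 0.2877i)|0⟩ + (0.09109 + 0.2877i)|1⟩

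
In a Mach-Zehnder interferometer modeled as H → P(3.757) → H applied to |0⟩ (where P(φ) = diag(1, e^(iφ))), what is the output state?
(0.09173 - 0.2886i)|0⟩ + (0.9083 + 0.2886i)|1⟩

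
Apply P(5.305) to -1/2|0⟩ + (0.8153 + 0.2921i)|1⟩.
-1/2|0⟩ + (0.6977 - 0.5131i)|1⟩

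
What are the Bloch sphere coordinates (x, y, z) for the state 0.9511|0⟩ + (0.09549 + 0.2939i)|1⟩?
(0.1816, 0.5591, 0.8091)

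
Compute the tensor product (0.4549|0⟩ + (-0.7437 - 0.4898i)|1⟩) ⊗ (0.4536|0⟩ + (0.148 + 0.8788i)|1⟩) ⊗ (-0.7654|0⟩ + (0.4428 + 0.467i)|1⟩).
-0.1579|000⟩ + (0.09137 + 0.09636i)|001⟩ + (-0.05153 - 0.306i)|010⟩ + (-0.1569 + 0.2085i)|011⟩ + (0.2582 + 0.1701i)|100⟩ + (-0.04562 - 0.2559i)|101⟩ + (-0.2452 + 0.5557i)|110⟩ + (0.4809 - 0.1719i)|111⟩

amp(|b₁b₂…⟩) = product of the factor amplitudes for bits b₁, b₂, …; only kets whose every factor amplitude is nonzero survive.
|000⟩: (0.4549)(0.4536)(-0.7654) = -0.1579
|001⟩: (0.4549)(0.4536)(0.4428 + 0.467i) = (0.09137 + 0.09636i)
|010⟩: (0.4549)(0.148 + 0.8788i)(-0.7654) = (-0.05153 - 0.306i)
|011⟩: (0.4549)(0.148 + 0.8788i)(0.4428 + 0.467i) = (-0.1569 + 0.2085i)
|100⟩: (-0.7437 - 0.4898i)(0.4536)(-0.7654) = (0.2582 + 0.1701i)
|101⟩: (-0.7437 - 0.4898i)(0.4536)(0.4428 + 0.467i) = (-0.04562 - 0.2559i)
|110⟩: (-0.7437 - 0.4898i)(0.148 + 0.8788i)(-0.7654) = (-0.2452 + 0.5557i)
|111⟩: (-0.7437 - 0.4898i)(0.148 + 0.8788i)(0.4428 + 0.467i) = (0.4809 - 0.1719i)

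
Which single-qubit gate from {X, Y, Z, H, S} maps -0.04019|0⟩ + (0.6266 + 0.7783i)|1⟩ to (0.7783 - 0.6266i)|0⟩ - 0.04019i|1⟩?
Y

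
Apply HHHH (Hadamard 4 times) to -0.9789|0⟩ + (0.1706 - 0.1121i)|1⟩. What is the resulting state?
-0.9789|0⟩ + (0.1706 - 0.1121i)|1⟩

H² = I, so an even number of Hadamards cancels: H^4 = I and the state is unchanged.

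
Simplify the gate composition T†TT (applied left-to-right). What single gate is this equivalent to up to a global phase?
T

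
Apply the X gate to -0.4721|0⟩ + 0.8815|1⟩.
0.8815|0⟩ - 0.4721|1⟩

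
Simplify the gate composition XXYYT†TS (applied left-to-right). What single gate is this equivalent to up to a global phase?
S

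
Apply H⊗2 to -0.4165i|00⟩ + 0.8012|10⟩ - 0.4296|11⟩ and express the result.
(0.1858 - 0.2083i)|00⟩ + (0.6154 - 0.2083i)|01⟩ + (-0.1858 - 0.2083i)|10⟩ + (-0.6154 - 0.2083i)|11⟩

H⊗2 gives amp(|y⟩) = (1/2) Σ_x (−1)^(x·y) amp(|x⟩), where x·y is the number of positions in which both x and y have a 1.
|00⟩: (-0.4165i + 0.8012 - 0.4296)/2 = (0.1858 - 0.2083i)
|01⟩: (-0.4165i + 0.8012 + 0.4296)/2 = (0.6154 - 0.2083i)
|10⟩: (-0.4165i - 0.8012 + 0.4296)/2 = (-0.1858 - 0.2083i)
|11⟩: (-0.4165i - 0.8012 - 0.4296)/2 = (-0.6154 - 0.2083i)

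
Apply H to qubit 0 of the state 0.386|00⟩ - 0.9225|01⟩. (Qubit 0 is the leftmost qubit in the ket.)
0.2729|00⟩ - 0.6523|01⟩ + 0.2729|10⟩ - 0.6523|11⟩

H on qubit 0 mixes each pair of kets that differ only in qubit 0: amplitudes (a, b) of (|…0…⟩, |…1…⟩) become ((a + b)/√2, (a − b)/√2). Kets absent from the input have amplitude 0.
(|00⟩, |10⟩): (a, b) = (0.386, 0) → (0.2729, 0.2729)
(|01⟩, |11⟩): (a, b) = (-0.9225, 0) → (-0.6523, -0.6523)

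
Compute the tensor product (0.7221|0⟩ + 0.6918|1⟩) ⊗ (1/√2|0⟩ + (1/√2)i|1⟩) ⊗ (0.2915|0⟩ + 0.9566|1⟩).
0.1488|000⟩ + 0.4884|001⟩ + 0.1488i|010⟩ + 0.4884i|011⟩ + 0.1426|100⟩ + 0.4679|101⟩ + 0.1426i|110⟩ + 0.4679i|111⟩

amp(|b₁b₂…⟩) = product of the factor amplitudes for bits b₁, b₂, …; only kets whose every factor amplitude is nonzero survive.
|000⟩: (0.7221)(1/√2)(0.2915) = 0.1488
|001⟩: (0.7221)(1/√2)(0.9566) = 0.4884
|010⟩: (0.7221)((1/√2)i)(0.2915) = 0.1488i
|011⟩: (0.7221)((1/√2)i)(0.9566) = 0.4884i
|100⟩: (0.6918)(1/√2)(0.2915) = 0.1426
|101⟩: (0.6918)(1/√2)(0.9566) = 0.4679
|110⟩: (0.6918)((1/√2)i)(0.2915) = 0.1426i
|111⟩: (0.6918)((1/√2)i)(0.9566) = 0.4679i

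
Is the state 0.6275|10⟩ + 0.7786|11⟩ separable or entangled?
Separable

Writing the state as a|00⟩ + b|01⟩ + c|10⟩ + d|11⟩, it is a product state iff ad − bc = 0.
Here (a, b, c, d) = (0, 0, 0.6275, 0.7786): ad − bc = (0)(0.7786) − (0)(0.6275) = 0, so the state is separable.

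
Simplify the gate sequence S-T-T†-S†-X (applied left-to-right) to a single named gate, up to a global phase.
X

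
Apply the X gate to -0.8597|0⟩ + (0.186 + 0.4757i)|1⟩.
(0.186 + 0.4757i)|0⟩ - 0.8597|1⟩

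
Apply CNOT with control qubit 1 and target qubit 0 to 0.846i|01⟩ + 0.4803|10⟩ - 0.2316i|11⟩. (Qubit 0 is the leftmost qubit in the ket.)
-0.2316i|01⟩ + 0.4803|10⟩ + 0.846i|11⟩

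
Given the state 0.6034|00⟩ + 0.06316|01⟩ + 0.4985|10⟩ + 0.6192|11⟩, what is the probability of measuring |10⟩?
0.2485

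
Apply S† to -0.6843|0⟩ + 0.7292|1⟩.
-0.6843|0⟩ - 0.7292i|1⟩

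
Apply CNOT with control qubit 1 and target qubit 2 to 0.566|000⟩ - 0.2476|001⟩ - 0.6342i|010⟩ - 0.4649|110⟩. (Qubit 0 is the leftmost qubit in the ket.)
0.566|000⟩ - 0.2476|001⟩ - 0.6342i|011⟩ - 0.4649|111⟩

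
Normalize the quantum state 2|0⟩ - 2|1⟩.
1/√2|0⟩ - 1/√2|1⟩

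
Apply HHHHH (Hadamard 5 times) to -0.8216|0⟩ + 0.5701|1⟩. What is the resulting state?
-0.1778|0⟩ - 0.9841|1⟩

H² = I, so H^5 = H: a single Hadamard. With (a, b) = (-0.8216, 0.5701), H gives ((a + b)/√2, (a − b)/√2) = (-0.1778, -0.9841).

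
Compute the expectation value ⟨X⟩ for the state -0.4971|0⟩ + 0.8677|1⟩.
-0.8627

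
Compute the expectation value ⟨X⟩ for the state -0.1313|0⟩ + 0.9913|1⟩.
-0.2603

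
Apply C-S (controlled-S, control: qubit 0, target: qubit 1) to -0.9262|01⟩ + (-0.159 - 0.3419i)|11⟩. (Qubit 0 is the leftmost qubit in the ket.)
-0.9262|01⟩ + (0.3419 - 0.159i)|11⟩

C-S leaves the control-|0⟩ kets |00⟩, |01⟩ unchanged and applies S to qubit 1 on the control-|1⟩ pair (|10⟩, |11⟩).
S = [[1, 0], [0, i]].
With a = amp(|10⟩) = 0 and b = amp(|11⟩) = (-0.159 - 0.3419i):
new amp(|10⟩) = (1)·a = 0
new amp(|11⟩) = (i)·b = (0.3419 - 0.159i)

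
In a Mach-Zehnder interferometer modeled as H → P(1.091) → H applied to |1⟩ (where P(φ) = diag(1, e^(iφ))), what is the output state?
(0.2692 - 0.4435i)|0⟩ + (0.7308 + 0.4435i)|1⟩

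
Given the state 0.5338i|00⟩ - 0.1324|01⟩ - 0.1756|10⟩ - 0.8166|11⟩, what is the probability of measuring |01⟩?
0.01753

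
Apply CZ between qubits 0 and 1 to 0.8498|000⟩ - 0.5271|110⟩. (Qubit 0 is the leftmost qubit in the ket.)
0.8498|000⟩ + 0.5271|110⟩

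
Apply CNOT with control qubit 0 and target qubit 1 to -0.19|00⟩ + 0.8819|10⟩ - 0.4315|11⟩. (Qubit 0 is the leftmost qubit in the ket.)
-0.19|00⟩ - 0.4315|10⟩ + 0.8819|11⟩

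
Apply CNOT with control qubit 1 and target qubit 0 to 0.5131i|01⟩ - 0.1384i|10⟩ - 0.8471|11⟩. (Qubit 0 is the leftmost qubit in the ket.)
-0.8471|01⟩ - 0.1384i|10⟩ + 0.5131i|11⟩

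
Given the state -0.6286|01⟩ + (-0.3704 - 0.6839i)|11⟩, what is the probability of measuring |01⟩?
0.3951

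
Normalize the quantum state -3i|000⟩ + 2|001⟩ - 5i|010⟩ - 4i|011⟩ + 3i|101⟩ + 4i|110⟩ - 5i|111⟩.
-0.2942i|000⟩ + 0.1961|001⟩ - 0.4903i|010⟩ - 0.3922i|011⟩ + 0.2942i|101⟩ + 0.3922i|110⟩ - 0.4903i|111⟩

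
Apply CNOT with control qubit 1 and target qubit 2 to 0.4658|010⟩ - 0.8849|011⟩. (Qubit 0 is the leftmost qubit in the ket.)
-0.8849|010⟩ + 0.4658|011⟩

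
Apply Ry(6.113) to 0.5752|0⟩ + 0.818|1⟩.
-0.6426|0⟩ - 0.7662|1⟩

Ry(6.113) = [[cos(θ/2), −sin(θ/2)], [sin(θ/2), cos(θ/2)]]; θ = 6.113, cos(θ/2) ≈ -0.996382, sin(θ/2) ≈ 0.08499.
With a = amp(|0⟩) = 0.5752 and b = amp(|1⟩) = 0.818:
new amp(|0⟩) = (-0.996382)·a + (-0.08499)·b = -0.6426
new amp(|1⟩) = (0.08499)·a + (-0.996382)·b = -0.7662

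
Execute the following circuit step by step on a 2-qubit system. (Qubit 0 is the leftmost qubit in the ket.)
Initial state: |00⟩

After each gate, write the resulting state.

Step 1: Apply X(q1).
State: |01⟩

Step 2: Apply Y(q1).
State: -i|00⟩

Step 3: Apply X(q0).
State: -i|10⟩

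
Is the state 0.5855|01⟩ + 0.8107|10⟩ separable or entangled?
Entangled

Writing the state as a|00⟩ + b|01⟩ + c|10⟩ + d|11⟩, it is a product state iff ad − bc = 0.
Here (a, b, c, d) = (0, 0.5855, 0.8107, 0): ad − bc = (0)(0) − (0.5855)(0.8107) = -0.4747 ≠ 0, so the state is entangled.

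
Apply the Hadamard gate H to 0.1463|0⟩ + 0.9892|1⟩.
0.8029|0⟩ - 0.596|1⟩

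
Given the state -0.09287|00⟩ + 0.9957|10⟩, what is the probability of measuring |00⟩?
0.008625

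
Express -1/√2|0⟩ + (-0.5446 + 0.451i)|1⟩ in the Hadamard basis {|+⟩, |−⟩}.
(-0.8851 + 0.3189i)|+⟩ + (-0.1149 - 0.3189i)|−⟩

With |ψ⟩ = α|0⟩ + β|1⟩, the Hadamard-basis coefficients are ⟨+|ψ⟩ = (α + β)/√2 and ⟨−|ψ⟩ = (α − β)/√2.
Here α = -1/√2, β = (-0.5446 + 0.451i): (α + β)/√2 = (-0.8851 + 0.3189i), (α − β)/√2 = (-0.1149 - 0.3189i).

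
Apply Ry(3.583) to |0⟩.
-0.2189|0⟩ + 0.9757|1⟩

Ry(3.583) = [[cos(θ/2), −sin(θ/2)], [sin(θ/2), cos(θ/2)]]; θ = 3.583, cos(θ/2) ≈ -0.218916, sin(θ/2) ≈ 0.975744.
With a = amp(|0⟩) = 1 and b = amp(|1⟩) = 0:
new amp(|0⟩) = (-0.218916)·a + (-0.975744)·b = -0.2189
new amp(|1⟩) = (0.975744)·a + (-0.218916)·b = 0.9757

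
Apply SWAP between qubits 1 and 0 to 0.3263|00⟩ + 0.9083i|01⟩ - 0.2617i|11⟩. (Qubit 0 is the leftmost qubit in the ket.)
0.3263|00⟩ + 0.9083i|10⟩ - 0.2617i|11⟩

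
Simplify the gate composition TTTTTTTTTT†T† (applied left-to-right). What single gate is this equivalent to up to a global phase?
T†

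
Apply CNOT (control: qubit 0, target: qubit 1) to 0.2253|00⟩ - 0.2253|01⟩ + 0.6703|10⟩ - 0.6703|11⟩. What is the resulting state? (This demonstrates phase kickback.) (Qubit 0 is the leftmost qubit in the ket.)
0.2253|00⟩ - 0.2253|01⟩ - 0.6703|10⟩ + 0.6703|11⟩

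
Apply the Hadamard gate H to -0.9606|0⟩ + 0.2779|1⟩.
-0.4827|0⟩ - 0.8758|1⟩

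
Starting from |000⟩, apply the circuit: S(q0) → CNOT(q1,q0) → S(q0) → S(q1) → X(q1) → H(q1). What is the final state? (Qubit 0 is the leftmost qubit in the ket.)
1/√2|000⟩ - 1/√2|010⟩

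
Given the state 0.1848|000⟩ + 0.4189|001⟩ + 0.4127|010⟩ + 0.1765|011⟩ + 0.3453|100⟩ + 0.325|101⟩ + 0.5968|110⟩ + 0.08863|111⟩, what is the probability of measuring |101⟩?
0.1056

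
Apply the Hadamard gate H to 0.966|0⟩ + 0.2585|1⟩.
0.8659|0⟩ + 0.5003|1⟩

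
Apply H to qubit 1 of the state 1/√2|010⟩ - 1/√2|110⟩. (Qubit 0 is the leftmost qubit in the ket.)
1/2|000⟩ - 1/2|010⟩ - 1/2|100⟩ + 1/2|110⟩

H on qubit 1 mixes each pair of kets that differ only in qubit 1: amplitudes (a, b) of (|…0…⟩, |…1…⟩) become ((a + b)/√2, (a − b)/√2). Kets absent from the input have amplitude 0.
(|000⟩, |010⟩): (a, b) = (0, 1/√2) → (1/2, -1/2)
(|100⟩, |110⟩): (a, b) = (0, -1/√2) → (-1/2, 1/2)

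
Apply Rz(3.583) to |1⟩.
(-0.2189 + 0.9757i)|1⟩

Rz(3.583) = [[e^(−iθ/2), 0], [0, e^(iθ/2)]] with e^(±iθ/2) = cos(θ/2) ± i·sin(θ/2); θ = 3.583, cos(θ/2) ≈ -0.218916, sin(θ/2) ≈ 0.975744.
With a = amp(|0⟩) = 0 and b = amp(|1⟩) = 1:
new amp(|0⟩) = (-0.218916 - 0.975744i)·a = 0
new amp(|1⟩) = (-0.218916 + 0.975744i)·b = (-0.2189 + 0.9757i)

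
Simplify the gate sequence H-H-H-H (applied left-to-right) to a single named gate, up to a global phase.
I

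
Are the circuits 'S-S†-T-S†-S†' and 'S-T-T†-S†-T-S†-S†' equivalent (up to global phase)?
Yes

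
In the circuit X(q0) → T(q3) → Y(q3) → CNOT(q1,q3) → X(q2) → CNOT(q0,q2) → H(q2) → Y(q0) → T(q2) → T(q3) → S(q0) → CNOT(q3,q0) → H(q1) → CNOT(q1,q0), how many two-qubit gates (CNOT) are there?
4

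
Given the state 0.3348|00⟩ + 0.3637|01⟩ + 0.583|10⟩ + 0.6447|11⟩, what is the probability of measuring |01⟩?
0.1323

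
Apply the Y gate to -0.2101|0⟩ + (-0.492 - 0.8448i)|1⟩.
(-0.8448 + 0.492i)|0⟩ - 0.2101i|1⟩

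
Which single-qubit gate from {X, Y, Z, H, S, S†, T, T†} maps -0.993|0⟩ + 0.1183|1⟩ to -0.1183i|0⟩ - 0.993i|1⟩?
Y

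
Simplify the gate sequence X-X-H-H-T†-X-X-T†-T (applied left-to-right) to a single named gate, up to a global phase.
T†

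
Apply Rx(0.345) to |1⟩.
-0.1716i|0⟩ + 0.9852|1⟩

Rx(0.345) = [[cos(θ/2), −i·sin(θ/2)], [−i·sin(θ/2), cos(θ/2)]]; θ = 0.345, cos(θ/2) ≈ 0.985159, sin(θ/2) ≈ 0.171646.
With a = amp(|0⟩) = 0 and b = amp(|1⟩) = 1:
new amp(|0⟩) = (0.985159)·a + (-0.171646i)·b = -0.1716i
new amp(|1⟩) = (-0.171646i)·a + (0.985159)·b = 0.9852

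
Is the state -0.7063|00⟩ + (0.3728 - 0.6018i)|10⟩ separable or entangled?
Separable

Writing the state as a|00⟩ + b|01⟩ + c|10⟩ + d|11⟩, it is a product state iff ad − bc = 0.
Here (a, b, c, d) = (-0.7063, 0, (0.3728 - 0.6018i), 0): ad − bc = (-0.7063)(0) − (0)(0.3728 - 0.6018i) = 0, so the state is separable.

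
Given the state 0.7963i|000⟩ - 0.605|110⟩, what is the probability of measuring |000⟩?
0.6341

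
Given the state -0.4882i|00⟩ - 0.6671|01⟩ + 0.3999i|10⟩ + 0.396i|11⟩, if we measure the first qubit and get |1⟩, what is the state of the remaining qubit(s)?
0.7106i|0⟩ + 0.7036i|1⟩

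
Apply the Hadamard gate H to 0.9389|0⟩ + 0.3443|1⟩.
0.9074|0⟩ + 0.4204|1⟩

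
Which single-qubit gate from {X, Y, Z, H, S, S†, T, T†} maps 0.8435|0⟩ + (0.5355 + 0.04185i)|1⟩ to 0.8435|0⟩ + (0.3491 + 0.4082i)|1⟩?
T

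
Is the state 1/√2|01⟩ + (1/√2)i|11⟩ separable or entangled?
Separable

Writing the state as a|00⟩ + b|01⟩ + c|10⟩ + d|11⟩, it is a product state iff ad − bc = 0.
Here (a, b, c, d) = (0, 1/√2, 0, (1/√2)i): ad − bc = (0)((1/√2)i) − (1/√2)(0) = 0, so the state is separable.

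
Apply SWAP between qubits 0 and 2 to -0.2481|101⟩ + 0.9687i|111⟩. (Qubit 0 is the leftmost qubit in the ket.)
-0.2481|101⟩ + 0.9687i|111⟩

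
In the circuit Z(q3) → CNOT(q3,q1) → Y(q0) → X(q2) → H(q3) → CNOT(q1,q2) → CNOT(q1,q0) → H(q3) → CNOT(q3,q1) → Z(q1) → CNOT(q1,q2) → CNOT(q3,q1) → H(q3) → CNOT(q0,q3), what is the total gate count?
14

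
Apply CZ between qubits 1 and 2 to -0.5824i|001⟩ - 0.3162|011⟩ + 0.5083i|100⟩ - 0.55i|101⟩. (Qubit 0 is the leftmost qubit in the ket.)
-0.5824i|001⟩ + 0.3162|011⟩ + 0.5083i|100⟩ - 0.55i|101⟩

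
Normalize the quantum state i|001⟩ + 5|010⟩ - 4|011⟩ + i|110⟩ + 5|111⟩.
0.1213i|001⟩ + 0.6063|010⟩ - 0.4851|011⟩ + 0.1213i|110⟩ + 0.6063|111⟩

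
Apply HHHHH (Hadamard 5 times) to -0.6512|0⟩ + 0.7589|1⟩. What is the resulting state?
0.07616|0⟩ - 0.9971|1⟩

H² = I, so H^5 = H: a single Hadamard. With (a, b) = (-0.6512, 0.7589), H gives ((a + b)/√2, (a − b)/√2) = (0.07616, -0.9971).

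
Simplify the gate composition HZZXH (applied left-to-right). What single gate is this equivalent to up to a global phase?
Z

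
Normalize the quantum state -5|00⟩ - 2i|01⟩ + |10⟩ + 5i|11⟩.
-0.6742|00⟩ - 0.2697i|01⟩ + 0.1348|10⟩ + 0.6742i|11⟩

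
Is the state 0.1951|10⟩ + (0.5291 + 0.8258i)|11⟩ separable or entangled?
Separable

Writing the state as a|00⟩ + b|01⟩ + c|10⟩ + d|11⟩, it is a product state iff ad − bc = 0.
Here (a, b, c, d) = (0, 0, 0.1951, (0.5291 + 0.8258i)): ad − bc = (0)(0.5291 + 0.8258i) − (0)(0.1951) = 0, so the state is separable.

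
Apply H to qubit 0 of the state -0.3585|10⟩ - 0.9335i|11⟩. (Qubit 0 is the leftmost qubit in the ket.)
-0.2535|00⟩ - 0.6601i|01⟩ + 0.2535|10⟩ + 0.6601i|11⟩

H on qubit 0 mixes each pair of kets that differ only in qubit 0: amplitudes (a, b) of (|…0…⟩, |…1…⟩) become ((a + b)/√2, (a − b)/√2). Kets absent from the input have amplitude 0.
(|00⟩, |10⟩): (a, b) = (0, -0.3585) → (-0.2535, 0.2535)
(|01⟩, |11⟩): (a, b) = (0, -0.9335i) → (-0.6601i, 0.6601i)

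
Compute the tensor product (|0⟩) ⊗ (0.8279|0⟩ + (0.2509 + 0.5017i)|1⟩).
0.8279|00⟩ + (0.2509 + 0.5017i)|01⟩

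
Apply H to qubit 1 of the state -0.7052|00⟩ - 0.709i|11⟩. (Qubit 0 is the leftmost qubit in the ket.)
-0.4987|00⟩ - 0.4987|01⟩ - 0.5013i|10⟩ + 0.5013i|11⟩

H on qubit 1 mixes each pair of kets that differ only in qubit 1: amplitudes (a, b) of (|…0…⟩, |…1…⟩) become ((a + b)/√2, (a − b)/√2). Kets absent from the input have amplitude 0.
(|00⟩, |01⟩): (a, b) = (-0.7052, 0) → (-0.4987, -0.4987)
(|10⟩, |11⟩): (a, b) = (0, -0.709i) → (-0.5013i, 0.5013i)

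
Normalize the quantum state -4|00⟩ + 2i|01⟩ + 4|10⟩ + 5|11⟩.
-0.5121|00⟩ + 0.2561i|01⟩ + 0.5121|10⟩ + 0.6402|11⟩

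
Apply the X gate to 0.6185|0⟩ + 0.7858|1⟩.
0.7858|0⟩ + 0.6185|1⟩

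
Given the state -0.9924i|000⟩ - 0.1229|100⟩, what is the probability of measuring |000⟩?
0.9849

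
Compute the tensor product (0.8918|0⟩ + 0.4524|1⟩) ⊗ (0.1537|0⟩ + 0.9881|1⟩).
0.1371|00⟩ + 0.8812|01⟩ + 0.06953|10⟩ + 0.447|11⟩

amp(|b₁b₂…⟩) = product of the factor amplitudes for bits b₁, b₂, …; only kets whose every factor amplitude is nonzero survive.
|00⟩: (0.8918)(0.1537) = 0.1371
|01⟩: (0.8918)(0.9881) = 0.8812
|10⟩: (0.4524)(0.1537) = 0.06953
|11⟩: (0.4524)(0.9881) = 0.447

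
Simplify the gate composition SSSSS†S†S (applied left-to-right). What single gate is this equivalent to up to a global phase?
S†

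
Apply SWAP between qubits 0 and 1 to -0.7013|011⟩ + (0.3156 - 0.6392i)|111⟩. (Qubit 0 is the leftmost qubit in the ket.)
-0.7013|101⟩ + (0.3156 - 0.6392i)|111⟩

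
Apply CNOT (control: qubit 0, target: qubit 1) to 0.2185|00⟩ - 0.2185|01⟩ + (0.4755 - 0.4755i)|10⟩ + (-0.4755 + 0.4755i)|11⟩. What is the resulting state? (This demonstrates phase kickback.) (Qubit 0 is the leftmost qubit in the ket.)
0.2185|00⟩ - 0.2185|01⟩ + (-0.4755 + 0.4755i)|10⟩ + (0.4755 - 0.4755i)|11⟩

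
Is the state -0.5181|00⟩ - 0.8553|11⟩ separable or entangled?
Entangled

Writing the state as a|00⟩ + b|01⟩ + c|10⟩ + d|11⟩, it is a product state iff ad − bc = 0.
Here (a, b, c, d) = (-0.5181, 0, 0, -0.8553): ad − bc = (-0.5181)(-0.8553) − (0)(0) = 0.4431 ≠ 0, so the state is entangled.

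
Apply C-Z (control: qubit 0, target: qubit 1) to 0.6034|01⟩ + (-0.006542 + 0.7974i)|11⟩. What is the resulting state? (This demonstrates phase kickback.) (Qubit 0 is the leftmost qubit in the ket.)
0.6034|01⟩ + (0.006542 - 0.7974i)|11⟩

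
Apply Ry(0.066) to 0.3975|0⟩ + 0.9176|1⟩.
0.367|0⟩ + 0.9302|1⟩

Ry(0.066) = [[cos(θ/2), −sin(θ/2)], [sin(θ/2), cos(θ/2)]]; θ = 0.066, cos(θ/2) ≈ 0.999456, sin(θ/2) ≈ 0.032994.
With a = amp(|0⟩) = 0.3975 and b = amp(|1⟩) = 0.9176:
new amp(|0⟩) = (0.999456)·a + (-0.032994)·b = 0.367
new amp(|1⟩) = (0.032994)·a + (0.999456)·b = 0.9302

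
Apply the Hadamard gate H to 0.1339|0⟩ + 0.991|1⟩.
0.7954|0⟩ - 0.6061|1⟩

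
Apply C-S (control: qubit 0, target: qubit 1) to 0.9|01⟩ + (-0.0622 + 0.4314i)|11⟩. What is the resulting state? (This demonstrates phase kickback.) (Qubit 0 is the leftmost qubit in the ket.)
0.9|01⟩ + (-0.4314 - 0.0622i)|11⟩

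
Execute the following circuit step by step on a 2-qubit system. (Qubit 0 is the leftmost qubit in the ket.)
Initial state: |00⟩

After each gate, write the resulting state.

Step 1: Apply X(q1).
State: |01⟩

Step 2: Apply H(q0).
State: 1/√2|01⟩ + 1/√2|11⟩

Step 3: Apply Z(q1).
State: -1/√2|01⟩ - 1/√2|11⟩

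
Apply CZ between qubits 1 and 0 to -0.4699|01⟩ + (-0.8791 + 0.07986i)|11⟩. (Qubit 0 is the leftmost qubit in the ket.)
-0.4699|01⟩ + (0.8791 - 0.07986i)|11⟩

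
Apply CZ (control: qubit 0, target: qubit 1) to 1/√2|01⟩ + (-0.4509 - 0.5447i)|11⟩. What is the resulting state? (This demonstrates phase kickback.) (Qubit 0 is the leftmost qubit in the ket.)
1/√2|01⟩ + (0.4509 + 0.5447i)|11⟩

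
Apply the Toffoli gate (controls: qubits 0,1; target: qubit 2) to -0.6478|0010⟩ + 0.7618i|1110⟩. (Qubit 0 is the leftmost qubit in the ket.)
-0.6478|0010⟩ + 0.7618i|1100⟩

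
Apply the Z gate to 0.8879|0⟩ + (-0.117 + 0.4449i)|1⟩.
0.8879|0⟩ + (0.117 - 0.4449i)|1⟩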